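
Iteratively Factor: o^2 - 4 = (o + 2)*(o - 2)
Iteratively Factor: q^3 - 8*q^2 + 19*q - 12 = (q - 4)*(q^2 - 4*q + 3) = (q - 4)*(q - 3)*(q - 1)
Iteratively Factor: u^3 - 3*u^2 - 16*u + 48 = (u + 4)*(u^2 - 7*u + 12) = (u - 4)*(u + 4)*(u - 3)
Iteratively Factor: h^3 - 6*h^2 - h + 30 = (h - 3)*(h^2 - 3*h - 10) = (h - 5)*(h - 3)*(h + 2)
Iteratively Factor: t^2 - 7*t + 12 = (t - 3)*(t - 4)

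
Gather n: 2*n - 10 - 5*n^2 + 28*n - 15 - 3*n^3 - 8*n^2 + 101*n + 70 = -3*n^3 - 13*n^2 + 131*n + 45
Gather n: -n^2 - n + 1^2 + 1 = -n^2 - n + 2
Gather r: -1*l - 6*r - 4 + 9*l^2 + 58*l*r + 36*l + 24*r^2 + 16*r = 9*l^2 + 35*l + 24*r^2 + r*(58*l + 10) - 4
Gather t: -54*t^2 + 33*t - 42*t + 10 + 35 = -54*t^2 - 9*t + 45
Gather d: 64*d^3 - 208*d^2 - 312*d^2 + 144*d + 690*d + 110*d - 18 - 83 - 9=64*d^3 - 520*d^2 + 944*d - 110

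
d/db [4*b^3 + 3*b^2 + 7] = 6*b*(2*b + 1)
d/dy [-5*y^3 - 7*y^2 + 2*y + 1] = -15*y^2 - 14*y + 2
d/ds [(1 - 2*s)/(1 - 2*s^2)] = 2*(-2*s^2 + 2*s - 1)/(4*s^4 - 4*s^2 + 1)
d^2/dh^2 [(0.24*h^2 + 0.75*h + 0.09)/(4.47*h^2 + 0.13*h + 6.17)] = (29.692422*h^3 - 28.92537*h^2 - 123.795756*h + 12.108582)/(89.314623*h^6 + 7.792551*h^5 + 370.073088*h^4 + 21.514519*h^3 + 510.816768*h^2 + 14.846871*h + 234.885113)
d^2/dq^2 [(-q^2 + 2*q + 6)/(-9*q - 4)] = -796/(729*q^3 + 972*q^2 + 432*q + 64)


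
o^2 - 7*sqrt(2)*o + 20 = (o - 5*sqrt(2))*(o - 2*sqrt(2))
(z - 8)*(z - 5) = z^2 - 13*z + 40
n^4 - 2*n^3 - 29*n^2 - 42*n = n*(n - 7)*(n + 2)*(n + 3)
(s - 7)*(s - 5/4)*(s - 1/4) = s^3 - 17*s^2/2 + 173*s/16 - 35/16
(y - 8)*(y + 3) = y^2 - 5*y - 24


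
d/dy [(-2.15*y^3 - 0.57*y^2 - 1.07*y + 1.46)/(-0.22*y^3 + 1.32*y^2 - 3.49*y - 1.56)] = (-2.22044604925031e-16*y^5 - 2.9634*y^4 + 14.5362*y^3 + 14.4273*y^2 - 2.076*y + 6.7646)/(0.0484*y^6 - 0.5808*y^5 + 3.278*y^4 - 8.5272*y^3 + 8.0617*y^2 + 10.8888*y + 2.4336)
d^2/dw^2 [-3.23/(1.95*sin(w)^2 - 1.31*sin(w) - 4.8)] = (-49.1283*sin(w)^4 + 24.753105*sin(w)^3 - 52.781753*sin(w)^2 - 29.19597*sin(w) + 71.551606)/(-1.95*sin(w)^2 + 1.31*sin(w) + 4.8)^3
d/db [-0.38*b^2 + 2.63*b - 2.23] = 2.63 - 0.76*b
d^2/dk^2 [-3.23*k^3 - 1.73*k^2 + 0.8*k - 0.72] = -19.38*k - 3.46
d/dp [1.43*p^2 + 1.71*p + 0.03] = 2.86*p + 1.71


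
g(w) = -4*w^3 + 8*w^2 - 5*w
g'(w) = -12*w^2 + 16*w - 5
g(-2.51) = 126.20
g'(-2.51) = -120.76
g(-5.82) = 1088.63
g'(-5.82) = -504.59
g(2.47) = -23.82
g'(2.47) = -38.69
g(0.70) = -0.95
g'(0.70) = 0.32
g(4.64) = -250.55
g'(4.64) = -189.12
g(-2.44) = 117.94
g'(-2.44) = -115.48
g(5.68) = -503.30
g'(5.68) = -301.27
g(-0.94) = 15.09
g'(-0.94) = -30.64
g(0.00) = 0.00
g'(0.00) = -5.00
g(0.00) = 0.00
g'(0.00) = -5.00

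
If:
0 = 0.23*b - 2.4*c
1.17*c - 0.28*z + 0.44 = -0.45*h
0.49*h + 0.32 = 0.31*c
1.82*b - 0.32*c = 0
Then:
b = 0.00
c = 0.00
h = -0.65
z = 0.52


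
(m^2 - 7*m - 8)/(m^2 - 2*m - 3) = (m - 8)/(m - 3)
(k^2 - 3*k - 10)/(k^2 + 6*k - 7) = (k^2 - 3*k - 10)/(k^2 + 6*k - 7)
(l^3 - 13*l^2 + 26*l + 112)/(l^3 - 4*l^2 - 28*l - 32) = (l - 7)/(l + 2)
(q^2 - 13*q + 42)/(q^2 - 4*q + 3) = (q^2 - 13*q + 42)/(q^2 - 4*q + 3)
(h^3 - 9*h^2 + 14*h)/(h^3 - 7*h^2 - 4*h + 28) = h/(h + 2)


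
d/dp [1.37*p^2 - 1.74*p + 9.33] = 2.74*p - 1.74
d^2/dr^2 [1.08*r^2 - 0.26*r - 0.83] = 2.16000000000000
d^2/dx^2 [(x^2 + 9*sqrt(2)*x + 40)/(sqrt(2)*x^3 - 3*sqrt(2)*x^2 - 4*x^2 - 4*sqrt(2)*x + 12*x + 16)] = 2*(x^6 + 27*sqrt(2)*x^5 - 99*sqrt(2)*x^4 + 144*x^4 - 840*x^3 - 497*sqrt(2)*x^3 + 792*x^2 + 2232*sqrt(2)*x^2 - 1296*sqrt(2)*x - 144*x - 1824*sqrt(2) + 5504)/(sqrt(2)*x^9 - 9*sqrt(2)*x^8 - 12*x^8 + 39*sqrt(2)*x^7 + 108*x^7 - 171*sqrt(2)*x^6 - 212*x^6 - 252*x^5 + 300*sqrt(2)*x^5 + 240*x^4 + 936*sqrt(2)*x^4 - 1504*sqrt(2)*x^3 + 288*x^3 - 3456*sqrt(2)*x^2 + 2688*x^2 - 1536*sqrt(2)*x + 4608*x + 2048)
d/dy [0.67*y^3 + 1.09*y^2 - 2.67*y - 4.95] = 2.01*y^2 + 2.18*y - 2.67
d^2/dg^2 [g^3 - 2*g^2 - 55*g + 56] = 6*g - 4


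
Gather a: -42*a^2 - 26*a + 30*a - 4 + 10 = -42*a^2 + 4*a + 6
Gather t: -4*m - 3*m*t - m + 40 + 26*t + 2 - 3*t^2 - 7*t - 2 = -5*m - 3*t^2 + t*(19 - 3*m) + 40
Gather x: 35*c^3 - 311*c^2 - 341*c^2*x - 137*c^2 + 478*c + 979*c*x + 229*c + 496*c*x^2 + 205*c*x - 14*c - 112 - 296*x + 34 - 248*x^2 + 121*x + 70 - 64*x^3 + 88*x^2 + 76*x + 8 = 35*c^3 - 448*c^2 + 693*c - 64*x^3 + x^2*(496*c - 160) + x*(-341*c^2 + 1184*c - 99)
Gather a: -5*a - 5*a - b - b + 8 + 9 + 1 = -10*a - 2*b + 18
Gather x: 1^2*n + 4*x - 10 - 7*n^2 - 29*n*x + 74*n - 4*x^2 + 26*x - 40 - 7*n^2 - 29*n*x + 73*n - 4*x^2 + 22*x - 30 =-14*n^2 + 148*n - 8*x^2 + x*(52 - 58*n) - 80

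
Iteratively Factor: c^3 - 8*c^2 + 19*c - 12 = (c - 3)*(c^2 - 5*c + 4) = (c - 3)*(c - 1)*(c - 4)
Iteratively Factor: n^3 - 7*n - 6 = (n + 2)*(n^2 - 2*n - 3) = (n - 3)*(n + 2)*(n + 1)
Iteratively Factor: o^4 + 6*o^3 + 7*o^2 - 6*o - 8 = (o + 4)*(o^3 + 2*o^2 - o - 2) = (o - 1)*(o + 4)*(o^2 + 3*o + 2) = (o - 1)*(o + 1)*(o + 4)*(o + 2)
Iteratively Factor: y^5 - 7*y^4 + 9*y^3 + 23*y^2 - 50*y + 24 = (y + 2)*(y^4 - 9*y^3 + 27*y^2 - 31*y + 12) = (y - 1)*(y + 2)*(y^3 - 8*y^2 + 19*y - 12) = (y - 4)*(y - 1)*(y + 2)*(y^2 - 4*y + 3) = (y - 4)*(y - 1)^2*(y + 2)*(y - 3)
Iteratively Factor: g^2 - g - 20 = (g + 4)*(g - 5)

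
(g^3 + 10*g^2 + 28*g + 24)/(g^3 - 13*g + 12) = (g^3 + 10*g^2 + 28*g + 24)/(g^3 - 13*g + 12)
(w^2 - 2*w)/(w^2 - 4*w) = (w - 2)/(w - 4)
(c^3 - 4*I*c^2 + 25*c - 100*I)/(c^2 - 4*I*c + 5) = (c^2 + I*c + 20)/(c + I)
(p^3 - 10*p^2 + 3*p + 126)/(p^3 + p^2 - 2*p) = (p^3 - 10*p^2 + 3*p + 126)/(p*(p^2 + p - 2))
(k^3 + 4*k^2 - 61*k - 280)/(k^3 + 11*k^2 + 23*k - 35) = (k - 8)/(k - 1)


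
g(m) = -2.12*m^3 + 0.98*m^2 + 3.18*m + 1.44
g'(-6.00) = -237.54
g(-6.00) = 475.56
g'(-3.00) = -59.94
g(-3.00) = 57.96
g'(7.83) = -371.40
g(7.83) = -931.28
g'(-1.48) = -13.65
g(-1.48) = 5.75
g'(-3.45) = -79.28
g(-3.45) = 89.19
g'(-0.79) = -2.34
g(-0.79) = 0.58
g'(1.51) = -8.36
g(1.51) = 1.18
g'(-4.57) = -138.61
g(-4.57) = 209.72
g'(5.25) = -161.83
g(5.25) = -261.62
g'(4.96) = -143.56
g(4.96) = -217.37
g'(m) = -6.36*m^2 + 1.96*m + 3.18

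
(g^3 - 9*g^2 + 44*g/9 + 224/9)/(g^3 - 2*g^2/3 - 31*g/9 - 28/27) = 3*(g - 8)/(3*g + 1)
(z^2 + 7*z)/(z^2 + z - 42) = z/(z - 6)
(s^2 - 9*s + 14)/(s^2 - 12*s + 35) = (s - 2)/(s - 5)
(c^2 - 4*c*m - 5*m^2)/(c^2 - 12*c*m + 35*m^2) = (c + m)/(c - 7*m)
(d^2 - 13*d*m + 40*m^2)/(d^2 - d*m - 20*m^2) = (d - 8*m)/(d + 4*m)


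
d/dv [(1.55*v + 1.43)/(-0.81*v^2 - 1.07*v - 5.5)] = (1.2555*v^2 + 2.3166*v - 6.9949)/(0.6561*v^4 + 1.7334*v^3 + 10.0549*v^2 + 11.77*v + 30.25)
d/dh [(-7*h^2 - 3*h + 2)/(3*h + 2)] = (-21*h^2 - 28*h - 12)/(9*h^2 + 12*h + 4)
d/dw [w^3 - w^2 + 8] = w*(3*w - 2)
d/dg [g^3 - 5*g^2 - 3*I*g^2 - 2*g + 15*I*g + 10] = 3*g^2 - 10*g - 6*I*g - 2 + 15*I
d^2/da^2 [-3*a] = 0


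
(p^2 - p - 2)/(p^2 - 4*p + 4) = (p + 1)/(p - 2)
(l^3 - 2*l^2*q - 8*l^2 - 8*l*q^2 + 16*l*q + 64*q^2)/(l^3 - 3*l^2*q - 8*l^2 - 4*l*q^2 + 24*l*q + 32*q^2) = (l + 2*q)/(l + q)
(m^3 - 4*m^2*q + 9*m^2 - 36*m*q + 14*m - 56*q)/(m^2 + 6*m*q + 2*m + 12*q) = (m^2 - 4*m*q + 7*m - 28*q)/(m + 6*q)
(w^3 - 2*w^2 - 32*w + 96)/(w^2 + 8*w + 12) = (w^2 - 8*w + 16)/(w + 2)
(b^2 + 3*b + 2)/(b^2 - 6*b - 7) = (b + 2)/(b - 7)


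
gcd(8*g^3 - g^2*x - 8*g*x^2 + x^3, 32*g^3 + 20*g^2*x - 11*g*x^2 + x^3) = -8*g^2 - 7*g*x + x^2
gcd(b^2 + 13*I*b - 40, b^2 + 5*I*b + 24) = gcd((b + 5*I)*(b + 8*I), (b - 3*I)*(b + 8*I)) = b + 8*I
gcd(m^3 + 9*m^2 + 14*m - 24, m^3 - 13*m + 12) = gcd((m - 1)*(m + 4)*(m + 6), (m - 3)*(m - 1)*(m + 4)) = m^2 + 3*m - 4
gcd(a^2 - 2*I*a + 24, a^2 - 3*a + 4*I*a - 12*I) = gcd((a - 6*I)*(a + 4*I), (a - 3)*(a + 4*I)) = a + 4*I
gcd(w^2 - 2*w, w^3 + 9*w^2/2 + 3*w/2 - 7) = 1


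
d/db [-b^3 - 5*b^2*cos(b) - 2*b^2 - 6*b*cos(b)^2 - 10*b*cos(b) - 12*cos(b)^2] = 5*b^2*sin(b) - 3*b^2 + 6*b*sin(2*b) - 10*sqrt(2)*b*cos(b + pi/4) - 4*b + 12*sin(2*b) - 10*cos(b) - 3*cos(2*b) - 3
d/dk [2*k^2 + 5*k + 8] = 4*k + 5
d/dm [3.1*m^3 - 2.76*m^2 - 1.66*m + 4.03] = 9.3*m^2 - 5.52*m - 1.66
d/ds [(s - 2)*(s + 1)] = 2*s - 1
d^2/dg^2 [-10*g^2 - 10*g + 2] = -20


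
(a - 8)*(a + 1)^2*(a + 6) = a^4 - 51*a^2 - 98*a - 48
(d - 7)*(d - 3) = d^2 - 10*d + 21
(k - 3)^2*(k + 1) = k^3 - 5*k^2 + 3*k + 9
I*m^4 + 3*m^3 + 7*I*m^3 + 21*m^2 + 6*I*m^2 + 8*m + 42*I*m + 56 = (m + 7)*(m - 4*I)*(m + 2*I)*(I*m + 1)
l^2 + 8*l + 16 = (l + 4)^2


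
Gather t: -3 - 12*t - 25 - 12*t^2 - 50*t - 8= -12*t^2 - 62*t - 36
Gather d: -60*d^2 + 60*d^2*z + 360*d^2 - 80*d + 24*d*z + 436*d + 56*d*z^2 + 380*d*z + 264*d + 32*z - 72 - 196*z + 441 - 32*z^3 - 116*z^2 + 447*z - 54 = d^2*(60*z + 300) + d*(56*z^2 + 404*z + 620) - 32*z^3 - 116*z^2 + 283*z + 315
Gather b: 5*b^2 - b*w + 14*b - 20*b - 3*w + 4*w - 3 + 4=5*b^2 + b*(-w - 6) + w + 1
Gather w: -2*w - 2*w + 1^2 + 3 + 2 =6 - 4*w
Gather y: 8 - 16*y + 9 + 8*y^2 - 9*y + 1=8*y^2 - 25*y + 18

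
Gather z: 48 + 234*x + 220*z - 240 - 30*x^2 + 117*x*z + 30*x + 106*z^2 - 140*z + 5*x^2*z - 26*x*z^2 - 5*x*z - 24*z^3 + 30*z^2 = -30*x^2 + 264*x - 24*z^3 + z^2*(136 - 26*x) + z*(5*x^2 + 112*x + 80) - 192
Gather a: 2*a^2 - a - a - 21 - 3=2*a^2 - 2*a - 24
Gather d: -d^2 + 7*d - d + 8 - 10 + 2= -d^2 + 6*d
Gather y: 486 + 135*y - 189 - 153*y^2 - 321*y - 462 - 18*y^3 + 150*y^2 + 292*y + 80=-18*y^3 - 3*y^2 + 106*y - 85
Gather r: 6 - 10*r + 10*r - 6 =0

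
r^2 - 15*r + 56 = (r - 8)*(r - 7)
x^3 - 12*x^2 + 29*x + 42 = (x - 7)*(x - 6)*(x + 1)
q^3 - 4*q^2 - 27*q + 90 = (q - 6)*(q - 3)*(q + 5)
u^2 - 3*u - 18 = (u - 6)*(u + 3)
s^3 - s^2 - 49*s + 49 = (s - 7)*(s - 1)*(s + 7)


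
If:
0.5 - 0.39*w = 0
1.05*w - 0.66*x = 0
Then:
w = 1.28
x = 2.04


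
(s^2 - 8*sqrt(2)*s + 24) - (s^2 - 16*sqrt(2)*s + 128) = 8*sqrt(2)*s - 104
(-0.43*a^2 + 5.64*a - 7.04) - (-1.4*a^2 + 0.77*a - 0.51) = 0.97*a^2 + 4.87*a - 6.53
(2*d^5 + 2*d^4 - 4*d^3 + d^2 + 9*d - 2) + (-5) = 2*d^5 + 2*d^4 - 4*d^3 + d^2 + 9*d - 7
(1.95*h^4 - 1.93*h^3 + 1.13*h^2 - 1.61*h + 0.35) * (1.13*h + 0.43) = 2.2035*h^5 - 1.3424*h^4 + 0.447*h^3 - 1.3334*h^2 - 0.2968*h + 0.1505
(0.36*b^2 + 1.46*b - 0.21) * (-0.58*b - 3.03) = -0.2088*b^3 - 1.9376*b^2 - 4.302*b + 0.6363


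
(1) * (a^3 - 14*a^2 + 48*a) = a^3 - 14*a^2 + 48*a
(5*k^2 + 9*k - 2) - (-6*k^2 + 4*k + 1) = 11*k^2 + 5*k - 3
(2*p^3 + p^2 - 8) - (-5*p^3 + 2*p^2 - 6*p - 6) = 7*p^3 - p^2 + 6*p - 2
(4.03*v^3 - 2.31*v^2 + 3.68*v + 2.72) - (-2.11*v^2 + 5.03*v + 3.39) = 4.03*v^3 - 0.2*v^2 - 1.35*v - 0.67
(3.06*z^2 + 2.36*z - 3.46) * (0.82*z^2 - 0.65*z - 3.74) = 2.5092*z^4 - 0.0538000000000003*z^3 - 15.8156*z^2 - 6.5774*z + 12.9404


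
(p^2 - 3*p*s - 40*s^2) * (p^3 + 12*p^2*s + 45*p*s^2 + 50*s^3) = p^5 + 9*p^4*s - 31*p^3*s^2 - 565*p^2*s^3 - 1950*p*s^4 - 2000*s^5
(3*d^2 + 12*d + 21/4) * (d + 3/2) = 3*d^3 + 33*d^2/2 + 93*d/4 + 63/8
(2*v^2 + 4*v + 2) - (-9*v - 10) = 2*v^2 + 13*v + 12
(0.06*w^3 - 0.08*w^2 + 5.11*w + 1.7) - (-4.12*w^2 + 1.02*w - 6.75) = 0.06*w^3 + 4.04*w^2 + 4.09*w + 8.45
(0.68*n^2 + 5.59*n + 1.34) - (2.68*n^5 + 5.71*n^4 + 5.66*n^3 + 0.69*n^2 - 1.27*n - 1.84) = -2.68*n^5 - 5.71*n^4 - 5.66*n^3 - 0.0099999999999999*n^2 + 6.86*n + 3.18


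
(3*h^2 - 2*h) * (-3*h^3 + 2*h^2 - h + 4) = -9*h^5 + 12*h^4 - 7*h^3 + 14*h^2 - 8*h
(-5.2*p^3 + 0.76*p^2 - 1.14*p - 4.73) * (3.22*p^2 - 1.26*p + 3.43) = -16.744*p^5 + 8.9992*p^4 - 22.4644*p^3 - 11.1874*p^2 + 2.0496*p - 16.2239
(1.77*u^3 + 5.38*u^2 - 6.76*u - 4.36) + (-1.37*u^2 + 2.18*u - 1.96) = 1.77*u^3 + 4.01*u^2 - 4.58*u - 6.32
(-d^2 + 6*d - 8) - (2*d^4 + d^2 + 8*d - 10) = -2*d^4 - 2*d^2 - 2*d + 2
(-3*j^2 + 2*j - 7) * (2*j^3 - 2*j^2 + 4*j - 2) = -6*j^5 + 10*j^4 - 30*j^3 + 28*j^2 - 32*j + 14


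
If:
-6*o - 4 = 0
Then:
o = -2/3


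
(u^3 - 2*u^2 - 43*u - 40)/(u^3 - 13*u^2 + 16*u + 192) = (u^2 + 6*u + 5)/(u^2 - 5*u - 24)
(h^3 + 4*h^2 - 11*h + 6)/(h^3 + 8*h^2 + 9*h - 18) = (h - 1)/(h + 3)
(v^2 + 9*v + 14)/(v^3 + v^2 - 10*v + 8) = (v^2 + 9*v + 14)/(v^3 + v^2 - 10*v + 8)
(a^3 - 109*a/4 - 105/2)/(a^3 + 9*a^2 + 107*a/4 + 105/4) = (a - 6)/(a + 3)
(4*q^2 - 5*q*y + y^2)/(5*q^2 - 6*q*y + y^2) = (-4*q + y)/(-5*q + y)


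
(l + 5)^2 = l^2 + 10*l + 25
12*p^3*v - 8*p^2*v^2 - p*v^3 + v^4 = v*(-2*p + v)^2*(3*p + v)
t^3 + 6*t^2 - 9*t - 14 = (t - 2)*(t + 1)*(t + 7)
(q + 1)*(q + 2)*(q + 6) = q^3 + 9*q^2 + 20*q + 12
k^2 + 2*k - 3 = (k - 1)*(k + 3)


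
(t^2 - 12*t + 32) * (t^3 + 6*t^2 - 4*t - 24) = t^5 - 6*t^4 - 44*t^3 + 216*t^2 + 160*t - 768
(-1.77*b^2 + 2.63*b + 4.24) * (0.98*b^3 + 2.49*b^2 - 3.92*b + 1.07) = -1.7346*b^5 - 1.8299*b^4 + 17.6423*b^3 - 1.6459*b^2 - 13.8067*b + 4.5368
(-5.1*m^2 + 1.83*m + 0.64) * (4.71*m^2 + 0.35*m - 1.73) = -24.021*m^4 + 6.8343*m^3 + 12.4779*m^2 - 2.9419*m - 1.1072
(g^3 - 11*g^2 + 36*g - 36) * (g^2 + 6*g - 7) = g^5 - 5*g^4 - 37*g^3 + 257*g^2 - 468*g + 252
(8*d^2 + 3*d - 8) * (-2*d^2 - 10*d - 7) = -16*d^4 - 86*d^3 - 70*d^2 + 59*d + 56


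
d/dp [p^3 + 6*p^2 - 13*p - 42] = 3*p^2 + 12*p - 13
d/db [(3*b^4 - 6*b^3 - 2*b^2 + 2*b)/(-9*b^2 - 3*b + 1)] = (-54*b^5 + 27*b^4 + 48*b^3 + 6*b^2 - 4*b + 2)/(81*b^4 + 54*b^3 - 9*b^2 - 6*b + 1)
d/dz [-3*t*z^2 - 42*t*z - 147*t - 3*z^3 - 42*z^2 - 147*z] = -6*t*z - 42*t - 9*z^2 - 84*z - 147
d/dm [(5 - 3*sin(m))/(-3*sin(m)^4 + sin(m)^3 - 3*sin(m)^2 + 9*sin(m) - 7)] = 3*(-9*sin(m)^4 + 22*sin(m)^3 - 8*sin(m)^2 + 10*sin(m) - 8)*cos(m)/(3*sin(m)^4 - sin(m)^3 + 3*sin(m)^2 - 9*sin(m) + 7)^2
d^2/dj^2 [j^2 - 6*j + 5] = 2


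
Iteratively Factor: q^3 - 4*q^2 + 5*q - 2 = (q - 2)*(q^2 - 2*q + 1) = (q - 2)*(q - 1)*(q - 1)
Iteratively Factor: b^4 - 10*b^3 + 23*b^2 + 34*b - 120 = (b - 5)*(b^3 - 5*b^2 - 2*b + 24) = (b - 5)*(b + 2)*(b^2 - 7*b + 12) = (b - 5)*(b - 4)*(b + 2)*(b - 3)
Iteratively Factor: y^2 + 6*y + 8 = (y + 2)*(y + 4)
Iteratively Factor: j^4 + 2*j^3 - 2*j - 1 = (j - 1)*(j^3 + 3*j^2 + 3*j + 1) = (j - 1)*(j + 1)*(j^2 + 2*j + 1) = (j - 1)*(j + 1)^2*(j + 1)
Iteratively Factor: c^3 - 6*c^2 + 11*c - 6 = (c - 1)*(c^2 - 5*c + 6) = (c - 3)*(c - 1)*(c - 2)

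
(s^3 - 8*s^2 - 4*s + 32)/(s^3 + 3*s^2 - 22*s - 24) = (s^3 - 8*s^2 - 4*s + 32)/(s^3 + 3*s^2 - 22*s - 24)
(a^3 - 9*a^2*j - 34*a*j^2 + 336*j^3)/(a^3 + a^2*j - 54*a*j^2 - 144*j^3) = (a - 7*j)/(a + 3*j)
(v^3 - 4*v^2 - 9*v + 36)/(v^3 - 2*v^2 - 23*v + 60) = (v + 3)/(v + 5)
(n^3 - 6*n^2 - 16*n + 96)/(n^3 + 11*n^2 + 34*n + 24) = (n^2 - 10*n + 24)/(n^2 + 7*n + 6)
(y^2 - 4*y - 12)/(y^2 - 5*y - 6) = (y + 2)/(y + 1)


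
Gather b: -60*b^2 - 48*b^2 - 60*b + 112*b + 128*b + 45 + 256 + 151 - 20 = -108*b^2 + 180*b + 432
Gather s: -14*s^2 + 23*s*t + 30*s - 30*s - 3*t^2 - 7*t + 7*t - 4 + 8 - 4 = -14*s^2 + 23*s*t - 3*t^2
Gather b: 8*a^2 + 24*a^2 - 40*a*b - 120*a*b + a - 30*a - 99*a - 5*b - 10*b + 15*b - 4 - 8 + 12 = 32*a^2 - 160*a*b - 128*a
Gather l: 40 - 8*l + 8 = 48 - 8*l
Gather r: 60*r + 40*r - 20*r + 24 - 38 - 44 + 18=80*r - 40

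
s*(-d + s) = -d*s + s^2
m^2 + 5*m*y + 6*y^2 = (m + 2*y)*(m + 3*y)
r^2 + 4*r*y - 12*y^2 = (r - 2*y)*(r + 6*y)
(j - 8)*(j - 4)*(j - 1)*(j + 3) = j^4 - 10*j^3 + 5*j^2 + 100*j - 96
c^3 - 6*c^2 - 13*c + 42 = (c - 7)*(c - 2)*(c + 3)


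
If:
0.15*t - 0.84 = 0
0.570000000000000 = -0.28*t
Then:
No Solution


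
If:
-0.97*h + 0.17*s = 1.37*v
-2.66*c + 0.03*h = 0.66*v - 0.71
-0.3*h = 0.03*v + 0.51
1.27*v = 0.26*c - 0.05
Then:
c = 0.25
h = -1.70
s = -9.62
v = 0.01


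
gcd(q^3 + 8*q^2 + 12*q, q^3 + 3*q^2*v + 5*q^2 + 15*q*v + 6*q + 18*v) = q + 2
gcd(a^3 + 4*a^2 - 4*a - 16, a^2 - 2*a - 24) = a + 4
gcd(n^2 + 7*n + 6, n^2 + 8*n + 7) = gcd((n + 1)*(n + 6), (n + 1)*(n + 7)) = n + 1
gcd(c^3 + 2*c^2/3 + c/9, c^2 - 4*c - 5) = 1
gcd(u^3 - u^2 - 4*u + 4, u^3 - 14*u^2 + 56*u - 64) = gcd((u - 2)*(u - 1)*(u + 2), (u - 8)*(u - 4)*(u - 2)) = u - 2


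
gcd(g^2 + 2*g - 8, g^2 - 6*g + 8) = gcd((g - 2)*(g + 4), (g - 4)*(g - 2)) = g - 2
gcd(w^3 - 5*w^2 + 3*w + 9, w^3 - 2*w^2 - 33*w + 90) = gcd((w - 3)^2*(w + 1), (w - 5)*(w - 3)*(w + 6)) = w - 3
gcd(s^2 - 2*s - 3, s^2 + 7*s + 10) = 1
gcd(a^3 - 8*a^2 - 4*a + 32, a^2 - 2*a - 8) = a + 2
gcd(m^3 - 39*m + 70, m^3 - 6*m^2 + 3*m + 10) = m^2 - 7*m + 10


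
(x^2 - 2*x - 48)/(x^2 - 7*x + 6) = (x^2 - 2*x - 48)/(x^2 - 7*x + 6)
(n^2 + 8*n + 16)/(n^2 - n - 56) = (n^2 + 8*n + 16)/(n^2 - n - 56)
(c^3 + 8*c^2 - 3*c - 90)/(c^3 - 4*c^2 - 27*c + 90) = (c + 6)/(c - 6)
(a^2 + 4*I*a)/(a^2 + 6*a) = (a + 4*I)/(a + 6)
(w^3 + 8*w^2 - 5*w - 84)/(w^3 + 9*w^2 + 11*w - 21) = (w^2 + w - 12)/(w^2 + 2*w - 3)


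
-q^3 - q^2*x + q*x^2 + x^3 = (-q + x)*(q + x)^2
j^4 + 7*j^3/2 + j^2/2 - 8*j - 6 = (j - 3/2)*(j + 1)*(j + 2)^2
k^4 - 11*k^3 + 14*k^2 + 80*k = k*(k - 8)*(k - 5)*(k + 2)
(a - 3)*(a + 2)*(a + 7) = a^3 + 6*a^2 - 13*a - 42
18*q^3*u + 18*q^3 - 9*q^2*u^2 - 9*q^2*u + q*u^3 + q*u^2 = (-6*q + u)*(-3*q + u)*(q*u + q)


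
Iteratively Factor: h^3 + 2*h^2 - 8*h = (h - 2)*(h^2 + 4*h) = h*(h - 2)*(h + 4)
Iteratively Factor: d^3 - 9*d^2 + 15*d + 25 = (d + 1)*(d^2 - 10*d + 25) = (d - 5)*(d + 1)*(d - 5)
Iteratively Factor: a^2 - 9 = (a - 3)*(a + 3)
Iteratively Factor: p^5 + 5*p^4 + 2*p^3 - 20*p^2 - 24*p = (p)*(p^4 + 5*p^3 + 2*p^2 - 20*p - 24) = p*(p + 2)*(p^3 + 3*p^2 - 4*p - 12) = p*(p + 2)*(p + 3)*(p^2 - 4) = p*(p + 2)^2*(p + 3)*(p - 2)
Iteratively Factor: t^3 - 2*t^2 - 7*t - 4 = (t - 4)*(t^2 + 2*t + 1) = (t - 4)*(t + 1)*(t + 1)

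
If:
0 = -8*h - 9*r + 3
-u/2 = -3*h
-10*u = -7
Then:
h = 7/60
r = 31/135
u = 7/10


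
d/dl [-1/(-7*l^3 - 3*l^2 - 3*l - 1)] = 3*(-7*l^2 - 2*l - 1)/(7*l^3 + 3*l^2 + 3*l + 1)^2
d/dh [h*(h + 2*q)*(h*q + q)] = q*(3*h^2 + 4*h*q + 2*h + 2*q)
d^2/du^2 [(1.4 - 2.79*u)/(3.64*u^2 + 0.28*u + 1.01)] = (-(2.79*u - 1.4)*(7.28*u + 0.28)*(14.56*u + 0.56) + (60.9336*u - 8.6296)*(3.64*u^2 + 0.28*u + 1.01))/(3.64*u^2 + 0.28*u + 1.01)^3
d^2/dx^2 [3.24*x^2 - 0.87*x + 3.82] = 6.48000000000000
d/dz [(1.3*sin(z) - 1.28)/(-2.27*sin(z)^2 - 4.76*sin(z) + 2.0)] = (2.951*sin(z)^2 - 5.8112*sin(z) - 3.4928)*cos(z)/(5.1529*sin(z)^4 + 21.6104*sin(z)^3 + 13.5776*sin(z)^2 - 19.04*sin(z) + 4.0)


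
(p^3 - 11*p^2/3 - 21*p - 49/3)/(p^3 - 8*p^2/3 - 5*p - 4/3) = (3*p^2 - 14*p - 49)/(3*p^2 - 11*p - 4)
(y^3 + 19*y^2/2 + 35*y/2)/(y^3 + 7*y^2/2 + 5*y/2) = (y + 7)/(y + 1)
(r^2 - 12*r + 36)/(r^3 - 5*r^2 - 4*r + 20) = (r^2 - 12*r + 36)/(r^3 - 5*r^2 - 4*r + 20)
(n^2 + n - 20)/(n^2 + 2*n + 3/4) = 4*(n^2 + n - 20)/(4*n^2 + 8*n + 3)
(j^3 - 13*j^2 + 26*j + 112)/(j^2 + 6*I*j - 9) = (j^3 - 13*j^2 + 26*j + 112)/(j^2 + 6*I*j - 9)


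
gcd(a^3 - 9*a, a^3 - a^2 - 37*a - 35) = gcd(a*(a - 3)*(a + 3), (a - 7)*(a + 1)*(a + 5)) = 1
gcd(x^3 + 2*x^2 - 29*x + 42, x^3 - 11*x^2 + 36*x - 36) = x^2 - 5*x + 6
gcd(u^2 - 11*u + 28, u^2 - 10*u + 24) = u - 4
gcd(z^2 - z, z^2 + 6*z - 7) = z - 1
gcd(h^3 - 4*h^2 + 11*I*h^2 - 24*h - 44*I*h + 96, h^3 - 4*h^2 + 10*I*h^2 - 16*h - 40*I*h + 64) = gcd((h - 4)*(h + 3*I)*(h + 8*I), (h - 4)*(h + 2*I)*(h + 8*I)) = h^2 + h*(-4 + 8*I) - 32*I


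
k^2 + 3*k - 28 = (k - 4)*(k + 7)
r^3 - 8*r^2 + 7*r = r*(r - 7)*(r - 1)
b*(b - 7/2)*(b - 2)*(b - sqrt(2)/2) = b^4 - 11*b^3/2 - sqrt(2)*b^3/2 + 11*sqrt(2)*b^2/4 + 7*b^2 - 7*sqrt(2)*b/2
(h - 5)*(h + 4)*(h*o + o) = h^3*o - 21*h*o - 20*o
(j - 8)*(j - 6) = j^2 - 14*j + 48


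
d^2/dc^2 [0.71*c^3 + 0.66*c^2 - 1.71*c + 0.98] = 4.26*c + 1.32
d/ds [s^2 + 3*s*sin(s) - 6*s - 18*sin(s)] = 3*s*cos(s) + 2*s + 3*sin(s) - 18*cos(s) - 6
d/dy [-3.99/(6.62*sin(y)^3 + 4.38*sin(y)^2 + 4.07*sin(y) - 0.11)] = (79.2414*sin(y)^2 + 34.9524*sin(y) + 16.2393)*cos(y)/(6.62*sin(y)^3 + 4.38*sin(y)^2 + 4.07*sin(y) - 0.11)^2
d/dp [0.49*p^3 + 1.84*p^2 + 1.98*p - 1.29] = 1.47*p^2 + 3.68*p + 1.98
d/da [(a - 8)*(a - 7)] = 2*a - 15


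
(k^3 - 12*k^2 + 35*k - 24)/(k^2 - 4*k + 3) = k - 8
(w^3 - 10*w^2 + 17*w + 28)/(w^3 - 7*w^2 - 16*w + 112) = (w + 1)/(w + 4)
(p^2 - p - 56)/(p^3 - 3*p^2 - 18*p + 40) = (p^2 - p - 56)/(p^3 - 3*p^2 - 18*p + 40)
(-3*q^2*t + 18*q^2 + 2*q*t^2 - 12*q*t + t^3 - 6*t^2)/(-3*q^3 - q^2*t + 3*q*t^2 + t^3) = (t - 6)/(q + t)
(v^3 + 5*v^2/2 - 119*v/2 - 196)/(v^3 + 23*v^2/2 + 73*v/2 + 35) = (2*v^2 - 9*v - 56)/(2*v^2 + 9*v + 10)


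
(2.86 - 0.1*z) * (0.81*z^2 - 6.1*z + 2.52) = -0.081*z^3 + 2.9266*z^2 - 17.698*z + 7.2072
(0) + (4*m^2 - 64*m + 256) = 4*m^2 - 64*m + 256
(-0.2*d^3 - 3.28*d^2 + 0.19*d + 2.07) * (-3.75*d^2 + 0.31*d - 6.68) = 0.75*d^5 + 12.238*d^4 - 0.3933*d^3 + 14.2068*d^2 - 0.6275*d - 13.8276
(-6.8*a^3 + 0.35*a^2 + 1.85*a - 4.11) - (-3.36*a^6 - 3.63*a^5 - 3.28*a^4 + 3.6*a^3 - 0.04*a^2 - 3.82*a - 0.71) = 3.36*a^6 + 3.63*a^5 + 3.28*a^4 - 10.4*a^3 + 0.39*a^2 + 5.67*a - 3.4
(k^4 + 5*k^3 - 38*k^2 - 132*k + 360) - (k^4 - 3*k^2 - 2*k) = 5*k^3 - 35*k^2 - 130*k + 360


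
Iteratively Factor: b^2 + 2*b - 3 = (b + 3)*(b - 1)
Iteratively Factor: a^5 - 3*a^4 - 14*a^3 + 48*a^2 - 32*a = (a)*(a^4 - 3*a^3 - 14*a^2 + 48*a - 32) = a*(a - 4)*(a^3 + a^2 - 10*a + 8) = a*(a - 4)*(a + 4)*(a^2 - 3*a + 2) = a*(a - 4)*(a - 1)*(a + 4)*(a - 2)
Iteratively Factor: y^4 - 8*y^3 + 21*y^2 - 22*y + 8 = (y - 1)*(y^3 - 7*y^2 + 14*y - 8) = (y - 1)^2*(y^2 - 6*y + 8) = (y - 2)*(y - 1)^2*(y - 4)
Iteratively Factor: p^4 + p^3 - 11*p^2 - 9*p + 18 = (p + 3)*(p^3 - 2*p^2 - 5*p + 6) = (p - 1)*(p + 3)*(p^2 - p - 6) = (p - 1)*(p + 2)*(p + 3)*(p - 3)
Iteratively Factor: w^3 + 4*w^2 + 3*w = (w + 3)*(w^2 + w) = w*(w + 3)*(w + 1)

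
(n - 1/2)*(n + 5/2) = n^2 + 2*n - 5/4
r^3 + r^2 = r^2*(r + 1)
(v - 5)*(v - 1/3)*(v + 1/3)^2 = v^4 - 14*v^3/3 - 16*v^2/9 + 14*v/27 + 5/27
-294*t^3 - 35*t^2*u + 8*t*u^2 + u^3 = (-6*t + u)*(7*t + u)^2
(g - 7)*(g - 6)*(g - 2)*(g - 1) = g^4 - 16*g^3 + 83*g^2 - 152*g + 84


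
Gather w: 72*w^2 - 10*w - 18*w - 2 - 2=72*w^2 - 28*w - 4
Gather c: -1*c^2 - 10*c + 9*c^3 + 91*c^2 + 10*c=9*c^3 + 90*c^2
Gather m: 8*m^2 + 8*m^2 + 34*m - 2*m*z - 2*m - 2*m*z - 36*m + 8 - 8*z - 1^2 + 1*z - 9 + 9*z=16*m^2 + m*(-4*z - 4) + 2*z - 2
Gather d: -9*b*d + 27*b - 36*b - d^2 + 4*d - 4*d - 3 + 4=-9*b*d - 9*b - d^2 + 1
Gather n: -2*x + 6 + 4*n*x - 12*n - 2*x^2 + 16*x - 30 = n*(4*x - 12) - 2*x^2 + 14*x - 24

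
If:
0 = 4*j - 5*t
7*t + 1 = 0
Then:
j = -5/28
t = -1/7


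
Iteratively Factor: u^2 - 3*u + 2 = (u - 2)*(u - 1)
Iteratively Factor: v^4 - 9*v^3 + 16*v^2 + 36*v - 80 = (v - 2)*(v^3 - 7*v^2 + 2*v + 40) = (v - 4)*(v - 2)*(v^2 - 3*v - 10) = (v - 5)*(v - 4)*(v - 2)*(v + 2)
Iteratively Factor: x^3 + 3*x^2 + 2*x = (x + 2)*(x^2 + x) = x*(x + 2)*(x + 1)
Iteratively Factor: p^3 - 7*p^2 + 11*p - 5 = (p - 1)*(p^2 - 6*p + 5) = (p - 1)^2*(p - 5)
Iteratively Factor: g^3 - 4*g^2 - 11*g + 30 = (g - 2)*(g^2 - 2*g - 15) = (g - 2)*(g + 3)*(g - 5)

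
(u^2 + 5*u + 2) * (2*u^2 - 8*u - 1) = 2*u^4 + 2*u^3 - 37*u^2 - 21*u - 2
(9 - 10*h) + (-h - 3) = 6 - 11*h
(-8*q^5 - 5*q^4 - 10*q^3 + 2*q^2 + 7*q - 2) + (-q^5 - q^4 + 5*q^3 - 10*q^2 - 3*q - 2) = -9*q^5 - 6*q^4 - 5*q^3 - 8*q^2 + 4*q - 4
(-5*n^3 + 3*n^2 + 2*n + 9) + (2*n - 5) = -5*n^3 + 3*n^2 + 4*n + 4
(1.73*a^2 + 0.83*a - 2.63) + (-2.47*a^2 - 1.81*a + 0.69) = -0.74*a^2 - 0.98*a - 1.94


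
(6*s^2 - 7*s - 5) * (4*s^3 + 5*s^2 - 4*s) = 24*s^5 + 2*s^4 - 79*s^3 + 3*s^2 + 20*s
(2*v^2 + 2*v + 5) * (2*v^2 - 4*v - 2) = 4*v^4 - 4*v^3 - 2*v^2 - 24*v - 10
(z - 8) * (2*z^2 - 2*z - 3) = 2*z^3 - 18*z^2 + 13*z + 24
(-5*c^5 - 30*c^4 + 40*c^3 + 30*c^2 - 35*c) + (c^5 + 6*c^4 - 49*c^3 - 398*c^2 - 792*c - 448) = -4*c^5 - 24*c^4 - 9*c^3 - 368*c^2 - 827*c - 448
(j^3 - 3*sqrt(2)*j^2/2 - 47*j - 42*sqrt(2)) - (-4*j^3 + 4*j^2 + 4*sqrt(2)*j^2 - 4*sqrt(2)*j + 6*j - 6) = 5*j^3 - 11*sqrt(2)*j^2/2 - 4*j^2 - 53*j + 4*sqrt(2)*j - 42*sqrt(2) + 6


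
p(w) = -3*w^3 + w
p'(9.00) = -728.00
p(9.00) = -2178.00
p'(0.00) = 1.00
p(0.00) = 0.00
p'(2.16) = -40.99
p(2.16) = -28.07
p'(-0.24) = 0.48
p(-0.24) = -0.20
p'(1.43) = -17.40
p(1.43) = -7.34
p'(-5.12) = -234.93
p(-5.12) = 397.53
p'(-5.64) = -285.29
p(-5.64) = 532.58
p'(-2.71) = -65.10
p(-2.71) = 57.00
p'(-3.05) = -82.72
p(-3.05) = 82.07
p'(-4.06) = -147.35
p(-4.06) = 196.71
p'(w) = 1 - 9*w^2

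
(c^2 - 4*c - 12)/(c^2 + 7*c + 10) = (c - 6)/(c + 5)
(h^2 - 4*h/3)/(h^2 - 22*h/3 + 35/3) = h*(3*h - 4)/(3*h^2 - 22*h + 35)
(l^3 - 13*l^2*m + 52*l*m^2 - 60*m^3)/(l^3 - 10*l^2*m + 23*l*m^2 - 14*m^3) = (l^2 - 11*l*m + 30*m^2)/(l^2 - 8*l*m + 7*m^2)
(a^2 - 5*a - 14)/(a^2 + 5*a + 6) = (a - 7)/(a + 3)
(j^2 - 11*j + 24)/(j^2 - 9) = (j - 8)/(j + 3)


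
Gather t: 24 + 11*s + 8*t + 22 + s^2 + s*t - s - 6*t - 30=s^2 + 10*s + t*(s + 2) + 16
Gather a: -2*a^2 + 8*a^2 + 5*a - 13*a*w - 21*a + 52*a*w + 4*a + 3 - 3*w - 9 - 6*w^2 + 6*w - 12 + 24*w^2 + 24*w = 6*a^2 + a*(39*w - 12) + 18*w^2 + 27*w - 18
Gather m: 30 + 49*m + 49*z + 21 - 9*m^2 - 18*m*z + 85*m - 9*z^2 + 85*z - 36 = -9*m^2 + m*(134 - 18*z) - 9*z^2 + 134*z + 15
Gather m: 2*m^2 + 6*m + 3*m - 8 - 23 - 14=2*m^2 + 9*m - 45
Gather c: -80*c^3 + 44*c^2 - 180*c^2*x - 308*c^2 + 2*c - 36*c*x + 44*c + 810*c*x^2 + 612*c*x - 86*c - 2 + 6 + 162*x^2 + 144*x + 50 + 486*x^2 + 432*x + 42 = -80*c^3 + c^2*(-180*x - 264) + c*(810*x^2 + 576*x - 40) + 648*x^2 + 576*x + 96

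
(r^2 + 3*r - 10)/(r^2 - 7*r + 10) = (r + 5)/(r - 5)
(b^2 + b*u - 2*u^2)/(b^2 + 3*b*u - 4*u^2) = (b + 2*u)/(b + 4*u)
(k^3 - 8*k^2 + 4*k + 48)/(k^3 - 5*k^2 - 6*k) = (k^2 - 2*k - 8)/(k*(k + 1))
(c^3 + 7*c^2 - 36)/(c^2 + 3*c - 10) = (c^2 + 9*c + 18)/(c + 5)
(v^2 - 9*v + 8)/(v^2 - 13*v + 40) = (v - 1)/(v - 5)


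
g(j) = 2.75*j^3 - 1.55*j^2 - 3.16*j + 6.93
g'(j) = 8.25*j^2 - 3.1*j - 3.16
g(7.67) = 1132.36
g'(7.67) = 458.40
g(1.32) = 6.38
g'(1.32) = 7.12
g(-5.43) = -461.90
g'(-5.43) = 256.92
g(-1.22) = 3.48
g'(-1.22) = 12.90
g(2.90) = 51.80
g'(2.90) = 57.23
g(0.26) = 6.05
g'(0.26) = -3.41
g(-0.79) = 7.10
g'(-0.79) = 4.44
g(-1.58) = -2.79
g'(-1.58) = 22.33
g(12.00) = 4497.81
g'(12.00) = 1147.64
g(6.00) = 526.17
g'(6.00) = 275.24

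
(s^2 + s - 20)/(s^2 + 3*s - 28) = (s + 5)/(s + 7)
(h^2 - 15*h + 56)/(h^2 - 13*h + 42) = (h - 8)/(h - 6)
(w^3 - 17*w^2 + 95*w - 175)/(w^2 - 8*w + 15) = (w^2 - 12*w + 35)/(w - 3)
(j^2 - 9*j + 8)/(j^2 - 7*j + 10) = (j^2 - 9*j + 8)/(j^2 - 7*j + 10)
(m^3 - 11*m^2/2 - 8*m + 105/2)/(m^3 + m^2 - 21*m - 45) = (m - 7/2)/(m + 3)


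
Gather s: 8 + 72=80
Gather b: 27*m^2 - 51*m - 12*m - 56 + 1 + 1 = 27*m^2 - 63*m - 54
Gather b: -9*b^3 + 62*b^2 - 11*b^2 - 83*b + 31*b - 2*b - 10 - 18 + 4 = -9*b^3 + 51*b^2 - 54*b - 24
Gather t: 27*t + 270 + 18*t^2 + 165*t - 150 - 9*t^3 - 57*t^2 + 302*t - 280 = -9*t^3 - 39*t^2 + 494*t - 160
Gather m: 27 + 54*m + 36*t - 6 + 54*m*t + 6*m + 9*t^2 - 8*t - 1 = m*(54*t + 60) + 9*t^2 + 28*t + 20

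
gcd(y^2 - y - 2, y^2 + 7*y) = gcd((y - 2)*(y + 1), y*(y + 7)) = 1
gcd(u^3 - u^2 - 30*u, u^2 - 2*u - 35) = u + 5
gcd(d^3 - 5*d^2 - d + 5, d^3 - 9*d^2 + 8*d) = d - 1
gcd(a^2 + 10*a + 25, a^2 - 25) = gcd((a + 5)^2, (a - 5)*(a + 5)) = a + 5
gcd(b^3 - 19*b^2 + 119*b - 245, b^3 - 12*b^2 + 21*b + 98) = b^2 - 14*b + 49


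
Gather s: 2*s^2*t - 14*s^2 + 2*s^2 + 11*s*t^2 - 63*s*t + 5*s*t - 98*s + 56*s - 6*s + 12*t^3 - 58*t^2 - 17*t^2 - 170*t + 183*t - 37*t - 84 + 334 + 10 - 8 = s^2*(2*t - 12) + s*(11*t^2 - 58*t - 48) + 12*t^3 - 75*t^2 - 24*t + 252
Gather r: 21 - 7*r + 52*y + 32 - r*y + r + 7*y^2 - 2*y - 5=r*(-y - 6) + 7*y^2 + 50*y + 48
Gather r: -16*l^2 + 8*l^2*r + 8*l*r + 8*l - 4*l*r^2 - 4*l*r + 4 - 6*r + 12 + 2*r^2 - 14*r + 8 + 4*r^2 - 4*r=-16*l^2 + 8*l + r^2*(6 - 4*l) + r*(8*l^2 + 4*l - 24) + 24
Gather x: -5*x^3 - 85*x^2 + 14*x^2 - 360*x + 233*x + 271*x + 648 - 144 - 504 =-5*x^3 - 71*x^2 + 144*x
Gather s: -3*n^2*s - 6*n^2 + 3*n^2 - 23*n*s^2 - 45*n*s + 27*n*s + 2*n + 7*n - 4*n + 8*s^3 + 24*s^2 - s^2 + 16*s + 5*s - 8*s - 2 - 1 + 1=-3*n^2 + 5*n + 8*s^3 + s^2*(23 - 23*n) + s*(-3*n^2 - 18*n + 13) - 2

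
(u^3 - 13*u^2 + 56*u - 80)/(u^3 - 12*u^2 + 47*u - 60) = (u - 4)/(u - 3)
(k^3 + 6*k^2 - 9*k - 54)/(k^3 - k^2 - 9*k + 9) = (k + 6)/(k - 1)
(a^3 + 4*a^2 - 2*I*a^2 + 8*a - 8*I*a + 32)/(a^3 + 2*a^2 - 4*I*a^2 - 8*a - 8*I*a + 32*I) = (a + 2*I)/(a - 2)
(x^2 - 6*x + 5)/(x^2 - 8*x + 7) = (x - 5)/(x - 7)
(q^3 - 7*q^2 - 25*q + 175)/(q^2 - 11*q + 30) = (q^2 - 2*q - 35)/(q - 6)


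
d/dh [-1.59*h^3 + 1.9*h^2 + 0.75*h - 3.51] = -4.77*h^2 + 3.8*h + 0.75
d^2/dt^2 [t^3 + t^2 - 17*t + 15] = 6*t + 2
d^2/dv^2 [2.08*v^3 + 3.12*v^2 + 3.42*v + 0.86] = 12.48*v + 6.24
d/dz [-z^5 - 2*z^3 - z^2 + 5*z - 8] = -5*z^4 - 6*z^2 - 2*z + 5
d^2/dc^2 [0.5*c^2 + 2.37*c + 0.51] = 1.00000000000000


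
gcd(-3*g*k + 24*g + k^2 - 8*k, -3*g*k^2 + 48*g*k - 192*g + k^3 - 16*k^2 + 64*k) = 3*g*k - 24*g - k^2 + 8*k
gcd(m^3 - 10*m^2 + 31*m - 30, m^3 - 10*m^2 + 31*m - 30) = m^3 - 10*m^2 + 31*m - 30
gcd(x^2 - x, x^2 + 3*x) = x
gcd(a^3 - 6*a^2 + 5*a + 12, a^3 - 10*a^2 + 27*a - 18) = a - 3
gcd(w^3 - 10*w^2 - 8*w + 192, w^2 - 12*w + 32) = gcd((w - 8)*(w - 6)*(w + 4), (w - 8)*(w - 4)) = w - 8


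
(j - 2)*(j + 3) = j^2 + j - 6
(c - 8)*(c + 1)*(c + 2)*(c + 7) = c^4 + 2*c^3 - 57*c^2 - 170*c - 112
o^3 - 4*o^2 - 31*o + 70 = (o - 7)*(o - 2)*(o + 5)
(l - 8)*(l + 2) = l^2 - 6*l - 16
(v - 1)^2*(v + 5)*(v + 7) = v^4 + 10*v^3 + 12*v^2 - 58*v + 35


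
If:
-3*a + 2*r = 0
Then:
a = 2*r/3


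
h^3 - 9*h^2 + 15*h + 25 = (h - 5)^2*(h + 1)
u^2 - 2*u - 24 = (u - 6)*(u + 4)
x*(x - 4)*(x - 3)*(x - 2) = x^4 - 9*x^3 + 26*x^2 - 24*x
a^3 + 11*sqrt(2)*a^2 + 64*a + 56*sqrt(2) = (a + 2*sqrt(2))^2*(a + 7*sqrt(2))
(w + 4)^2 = w^2 + 8*w + 16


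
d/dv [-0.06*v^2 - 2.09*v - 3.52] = -0.12*v - 2.09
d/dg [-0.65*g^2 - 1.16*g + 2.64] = -1.3*g - 1.16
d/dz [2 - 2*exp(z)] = -2*exp(z)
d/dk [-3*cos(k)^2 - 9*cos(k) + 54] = 3*(2*cos(k) + 3)*sin(k)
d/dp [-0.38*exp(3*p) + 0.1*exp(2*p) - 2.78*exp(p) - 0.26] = (-1.14*exp(2*p) + 0.2*exp(p) - 2.78)*exp(p)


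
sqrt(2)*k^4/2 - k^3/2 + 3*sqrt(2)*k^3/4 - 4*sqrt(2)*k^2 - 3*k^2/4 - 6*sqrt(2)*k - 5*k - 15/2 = (k + 3/2)*(k - 5*sqrt(2)/2)*(k + sqrt(2))*(sqrt(2)*k/2 + 1)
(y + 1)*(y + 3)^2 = y^3 + 7*y^2 + 15*y + 9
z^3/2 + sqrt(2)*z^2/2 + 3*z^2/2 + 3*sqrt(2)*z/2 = z*(z/2 + sqrt(2)/2)*(z + 3)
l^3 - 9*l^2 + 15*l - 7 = (l - 7)*(l - 1)^2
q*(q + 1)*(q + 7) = q^3 + 8*q^2 + 7*q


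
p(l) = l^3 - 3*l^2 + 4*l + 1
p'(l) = 3*l^2 - 6*l + 4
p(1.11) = 3.11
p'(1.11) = 1.04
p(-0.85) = -5.18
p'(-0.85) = 11.27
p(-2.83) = -57.01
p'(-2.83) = 45.01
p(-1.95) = -25.62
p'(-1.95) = 27.11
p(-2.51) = -43.75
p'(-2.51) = 37.96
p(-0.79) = -4.53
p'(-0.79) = 10.61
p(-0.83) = -4.96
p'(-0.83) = 11.05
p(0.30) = 1.96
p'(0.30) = 2.47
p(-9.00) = -1007.00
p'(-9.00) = 301.00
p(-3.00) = -65.00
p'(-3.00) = 49.00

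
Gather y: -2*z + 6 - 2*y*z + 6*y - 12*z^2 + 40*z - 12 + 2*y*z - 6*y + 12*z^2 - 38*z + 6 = 0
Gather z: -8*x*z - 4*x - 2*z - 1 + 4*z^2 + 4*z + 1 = -4*x + 4*z^2 + z*(2 - 8*x)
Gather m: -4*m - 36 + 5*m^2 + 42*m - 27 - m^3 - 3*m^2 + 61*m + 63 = -m^3 + 2*m^2 + 99*m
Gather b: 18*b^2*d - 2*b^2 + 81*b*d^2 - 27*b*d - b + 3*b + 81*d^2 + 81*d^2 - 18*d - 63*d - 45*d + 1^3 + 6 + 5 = b^2*(18*d - 2) + b*(81*d^2 - 27*d + 2) + 162*d^2 - 126*d + 12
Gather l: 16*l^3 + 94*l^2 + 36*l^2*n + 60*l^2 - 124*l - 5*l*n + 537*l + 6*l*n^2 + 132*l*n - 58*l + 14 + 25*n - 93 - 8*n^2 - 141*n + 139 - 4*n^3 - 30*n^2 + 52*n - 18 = 16*l^3 + l^2*(36*n + 154) + l*(6*n^2 + 127*n + 355) - 4*n^3 - 38*n^2 - 64*n + 42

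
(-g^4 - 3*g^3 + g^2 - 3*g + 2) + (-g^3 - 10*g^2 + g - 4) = -g^4 - 4*g^3 - 9*g^2 - 2*g - 2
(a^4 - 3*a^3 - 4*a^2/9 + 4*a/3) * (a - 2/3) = a^5 - 11*a^4/3 + 14*a^3/9 + 44*a^2/27 - 8*a/9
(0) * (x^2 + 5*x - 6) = 0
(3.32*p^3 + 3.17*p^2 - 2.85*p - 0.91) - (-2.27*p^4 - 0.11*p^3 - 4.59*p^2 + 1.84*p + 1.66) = 2.27*p^4 + 3.43*p^3 + 7.76*p^2 - 4.69*p - 2.57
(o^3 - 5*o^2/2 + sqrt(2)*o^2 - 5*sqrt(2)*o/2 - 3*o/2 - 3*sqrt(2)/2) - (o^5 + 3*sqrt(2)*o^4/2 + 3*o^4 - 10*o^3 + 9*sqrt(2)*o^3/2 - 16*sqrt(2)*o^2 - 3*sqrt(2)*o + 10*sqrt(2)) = -o^5 - 3*o^4 - 3*sqrt(2)*o^4/2 - 9*sqrt(2)*o^3/2 + 11*o^3 - 5*o^2/2 + 17*sqrt(2)*o^2 - 3*o/2 + sqrt(2)*o/2 - 23*sqrt(2)/2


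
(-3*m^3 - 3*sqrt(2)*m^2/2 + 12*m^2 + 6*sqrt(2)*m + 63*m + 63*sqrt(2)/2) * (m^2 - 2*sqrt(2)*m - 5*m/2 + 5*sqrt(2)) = -3*m^5 + 9*sqrt(2)*m^4/2 + 39*m^4/2 - 117*sqrt(2)*m^3/4 + 39*m^3 - 393*m^2/2 - 99*sqrt(2)*m^2/2 - 66*m + 945*sqrt(2)*m/4 + 315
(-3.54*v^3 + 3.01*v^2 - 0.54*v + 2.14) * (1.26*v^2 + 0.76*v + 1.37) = -4.4604*v^5 + 1.1022*v^4 - 3.2426*v^3 + 6.4097*v^2 + 0.8866*v + 2.9318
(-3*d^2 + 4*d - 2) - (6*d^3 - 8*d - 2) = -6*d^3 - 3*d^2 + 12*d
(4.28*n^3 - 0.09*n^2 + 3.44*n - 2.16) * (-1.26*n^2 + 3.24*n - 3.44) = -5.3928*n^5 + 13.9806*n^4 - 19.3492*n^3 + 14.1768*n^2 - 18.832*n + 7.4304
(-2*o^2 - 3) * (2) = -4*o^2 - 6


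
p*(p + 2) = p^2 + 2*p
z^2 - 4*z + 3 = (z - 3)*(z - 1)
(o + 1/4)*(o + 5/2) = o^2 + 11*o/4 + 5/8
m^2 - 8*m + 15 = (m - 5)*(m - 3)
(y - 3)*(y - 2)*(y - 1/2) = y^3 - 11*y^2/2 + 17*y/2 - 3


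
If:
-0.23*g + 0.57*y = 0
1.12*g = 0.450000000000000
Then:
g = 0.40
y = 0.16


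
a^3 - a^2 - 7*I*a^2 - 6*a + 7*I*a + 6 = (a - 1)*(a - 6*I)*(a - I)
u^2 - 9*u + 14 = (u - 7)*(u - 2)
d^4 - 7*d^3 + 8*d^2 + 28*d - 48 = (d - 4)*(d - 3)*(d - 2)*(d + 2)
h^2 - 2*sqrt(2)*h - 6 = (h - 3*sqrt(2))*(h + sqrt(2))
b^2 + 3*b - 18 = (b - 3)*(b + 6)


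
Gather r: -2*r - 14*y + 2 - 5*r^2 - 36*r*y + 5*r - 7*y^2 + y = -5*r^2 + r*(3 - 36*y) - 7*y^2 - 13*y + 2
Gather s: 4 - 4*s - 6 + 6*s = 2*s - 2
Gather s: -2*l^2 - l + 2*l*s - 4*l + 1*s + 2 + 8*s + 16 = -2*l^2 - 5*l + s*(2*l + 9) + 18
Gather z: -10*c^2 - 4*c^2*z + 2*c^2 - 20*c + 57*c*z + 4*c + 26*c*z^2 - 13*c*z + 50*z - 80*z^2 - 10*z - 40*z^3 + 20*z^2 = -8*c^2 - 16*c - 40*z^3 + z^2*(26*c - 60) + z*(-4*c^2 + 44*c + 40)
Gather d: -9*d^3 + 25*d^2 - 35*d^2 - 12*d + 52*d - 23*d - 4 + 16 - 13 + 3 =-9*d^3 - 10*d^2 + 17*d + 2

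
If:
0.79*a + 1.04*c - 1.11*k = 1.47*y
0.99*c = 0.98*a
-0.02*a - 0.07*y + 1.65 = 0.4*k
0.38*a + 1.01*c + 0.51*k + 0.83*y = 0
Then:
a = 0.23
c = 0.22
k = 4.68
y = -3.26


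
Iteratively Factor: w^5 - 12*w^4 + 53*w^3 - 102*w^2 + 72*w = (w - 3)*(w^4 - 9*w^3 + 26*w^2 - 24*w) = (w - 4)*(w - 3)*(w^3 - 5*w^2 + 6*w) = (w - 4)*(w - 3)*(w - 2)*(w^2 - 3*w) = (w - 4)*(w - 3)^2*(w - 2)*(w)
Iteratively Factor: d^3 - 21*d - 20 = (d + 4)*(d^2 - 4*d - 5) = (d - 5)*(d + 4)*(d + 1)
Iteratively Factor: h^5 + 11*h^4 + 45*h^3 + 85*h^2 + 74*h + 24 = (h + 3)*(h^4 + 8*h^3 + 21*h^2 + 22*h + 8) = (h + 1)*(h + 3)*(h^3 + 7*h^2 + 14*h + 8) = (h + 1)^2*(h + 3)*(h^2 + 6*h + 8) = (h + 1)^2*(h + 3)*(h + 4)*(h + 2)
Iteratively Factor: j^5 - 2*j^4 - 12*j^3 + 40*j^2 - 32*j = (j - 2)*(j^4 - 12*j^2 + 16*j) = (j - 2)^2*(j^3 + 2*j^2 - 8*j) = j*(j - 2)^2*(j^2 + 2*j - 8) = j*(j - 2)^3*(j + 4)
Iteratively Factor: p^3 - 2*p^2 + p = (p - 1)*(p^2 - p) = p*(p - 1)*(p - 1)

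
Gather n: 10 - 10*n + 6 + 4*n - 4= 12 - 6*n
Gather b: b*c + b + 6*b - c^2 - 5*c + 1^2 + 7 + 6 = b*(c + 7) - c^2 - 5*c + 14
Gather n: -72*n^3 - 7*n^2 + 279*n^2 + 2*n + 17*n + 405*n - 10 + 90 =-72*n^3 + 272*n^2 + 424*n + 80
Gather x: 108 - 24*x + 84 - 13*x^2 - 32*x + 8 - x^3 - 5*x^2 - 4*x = -x^3 - 18*x^2 - 60*x + 200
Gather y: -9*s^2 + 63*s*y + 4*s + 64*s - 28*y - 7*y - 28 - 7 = -9*s^2 + 68*s + y*(63*s - 35) - 35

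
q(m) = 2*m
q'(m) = 2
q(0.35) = 0.70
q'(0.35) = 2.00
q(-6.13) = -12.26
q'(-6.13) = 2.00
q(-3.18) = -6.36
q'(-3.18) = 2.00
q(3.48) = 6.96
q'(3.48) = 2.00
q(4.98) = 9.96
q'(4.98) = 2.00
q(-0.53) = -1.06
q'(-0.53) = 2.00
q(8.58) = 17.16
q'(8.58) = 2.00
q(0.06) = 0.12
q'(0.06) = 2.00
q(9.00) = 18.00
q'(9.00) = 2.00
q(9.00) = 18.00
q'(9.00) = 2.00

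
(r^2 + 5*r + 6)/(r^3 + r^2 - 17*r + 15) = (r^2 + 5*r + 6)/(r^3 + r^2 - 17*r + 15)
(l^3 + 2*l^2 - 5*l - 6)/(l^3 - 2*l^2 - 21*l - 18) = (l - 2)/(l - 6)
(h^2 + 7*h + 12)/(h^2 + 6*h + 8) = (h + 3)/(h + 2)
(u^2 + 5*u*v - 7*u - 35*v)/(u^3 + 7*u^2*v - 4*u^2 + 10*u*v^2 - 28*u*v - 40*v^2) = (u - 7)/(u^2 + 2*u*v - 4*u - 8*v)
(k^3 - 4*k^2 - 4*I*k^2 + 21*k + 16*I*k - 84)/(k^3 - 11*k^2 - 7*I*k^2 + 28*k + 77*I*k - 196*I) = (k + 3*I)/(k - 7)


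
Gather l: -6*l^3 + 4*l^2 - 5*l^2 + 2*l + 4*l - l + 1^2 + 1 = -6*l^3 - l^2 + 5*l + 2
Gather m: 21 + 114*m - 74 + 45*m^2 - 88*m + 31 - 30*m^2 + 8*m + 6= 15*m^2 + 34*m - 16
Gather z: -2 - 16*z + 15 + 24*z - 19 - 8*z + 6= 0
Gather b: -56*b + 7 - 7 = -56*b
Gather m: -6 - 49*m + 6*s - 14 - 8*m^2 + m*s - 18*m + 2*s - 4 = -8*m^2 + m*(s - 67) + 8*s - 24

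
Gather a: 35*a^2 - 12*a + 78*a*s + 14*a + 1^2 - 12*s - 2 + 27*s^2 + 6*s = 35*a^2 + a*(78*s + 2) + 27*s^2 - 6*s - 1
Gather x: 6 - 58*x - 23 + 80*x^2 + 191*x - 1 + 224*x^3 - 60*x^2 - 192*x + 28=224*x^3 + 20*x^2 - 59*x + 10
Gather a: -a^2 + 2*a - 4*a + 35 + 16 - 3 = -a^2 - 2*a + 48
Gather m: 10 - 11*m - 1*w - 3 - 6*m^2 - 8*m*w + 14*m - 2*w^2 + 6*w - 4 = -6*m^2 + m*(3 - 8*w) - 2*w^2 + 5*w + 3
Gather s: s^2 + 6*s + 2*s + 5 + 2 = s^2 + 8*s + 7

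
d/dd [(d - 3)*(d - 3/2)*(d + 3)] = 3*d^2 - 3*d - 9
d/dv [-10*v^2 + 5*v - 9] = 5 - 20*v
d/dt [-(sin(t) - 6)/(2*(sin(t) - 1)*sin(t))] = (cos(t) - 12/tan(t) + 6*cos(t)/sin(t)^2)/(2*(sin(t) - 1)^2)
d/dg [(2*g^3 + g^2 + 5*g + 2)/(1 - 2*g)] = (-8*g^3 + 4*g^2 + 2*g + 9)/(4*g^2 - 4*g + 1)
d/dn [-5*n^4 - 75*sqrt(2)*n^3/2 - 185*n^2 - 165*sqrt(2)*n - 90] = -20*n^3 - 225*sqrt(2)*n^2/2 - 370*n - 165*sqrt(2)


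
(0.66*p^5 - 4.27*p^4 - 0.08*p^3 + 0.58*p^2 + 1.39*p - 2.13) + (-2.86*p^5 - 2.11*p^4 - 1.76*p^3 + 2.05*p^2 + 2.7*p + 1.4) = -2.2*p^5 - 6.38*p^4 - 1.84*p^3 + 2.63*p^2 + 4.09*p - 0.73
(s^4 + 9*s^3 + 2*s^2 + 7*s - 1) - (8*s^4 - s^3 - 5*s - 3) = -7*s^4 + 10*s^3 + 2*s^2 + 12*s + 2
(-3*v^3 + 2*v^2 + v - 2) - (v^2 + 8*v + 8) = -3*v^3 + v^2 - 7*v - 10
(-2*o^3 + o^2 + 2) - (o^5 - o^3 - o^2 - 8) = -o^5 - o^3 + 2*o^2 + 10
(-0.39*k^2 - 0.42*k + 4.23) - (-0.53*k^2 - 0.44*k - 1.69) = 0.14*k^2 + 0.02*k + 5.92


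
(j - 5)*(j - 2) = j^2 - 7*j + 10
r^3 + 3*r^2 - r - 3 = (r - 1)*(r + 1)*(r + 3)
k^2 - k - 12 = (k - 4)*(k + 3)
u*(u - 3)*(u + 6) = u^3 + 3*u^2 - 18*u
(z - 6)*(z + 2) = z^2 - 4*z - 12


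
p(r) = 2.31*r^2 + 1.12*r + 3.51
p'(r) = 4.62*r + 1.12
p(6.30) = 102.25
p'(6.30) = 30.23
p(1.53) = 10.63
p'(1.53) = 8.19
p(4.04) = 45.74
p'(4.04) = 19.78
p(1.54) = 10.71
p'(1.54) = 8.23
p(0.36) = 4.21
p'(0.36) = 2.78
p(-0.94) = 4.50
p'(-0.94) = -3.22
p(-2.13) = 11.60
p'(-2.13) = -8.72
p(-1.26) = 5.77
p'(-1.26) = -4.70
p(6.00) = 93.39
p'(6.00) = 28.84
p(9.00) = 200.70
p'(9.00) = 42.70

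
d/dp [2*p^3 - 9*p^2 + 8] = 6*p*(p - 3)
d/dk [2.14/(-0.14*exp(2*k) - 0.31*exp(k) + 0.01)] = (0.5992*exp(k) + 0.6634)*exp(k)/(0.14*exp(2*k) + 0.31*exp(k) - 0.01)^2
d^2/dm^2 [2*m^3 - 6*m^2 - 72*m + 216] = 12*m - 12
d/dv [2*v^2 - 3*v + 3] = 4*v - 3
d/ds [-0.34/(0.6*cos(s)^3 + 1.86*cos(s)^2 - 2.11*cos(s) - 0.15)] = (-0.612*cos(s)^2 - 1.2648*cos(s) + 0.7174)*sin(s)/(0.6*cos(s)^3 + 1.86*cos(s)^2 - 2.11*cos(s) - 0.15)^2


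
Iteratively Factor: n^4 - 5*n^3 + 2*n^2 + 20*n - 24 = (n + 2)*(n^3 - 7*n^2 + 16*n - 12) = (n - 3)*(n + 2)*(n^2 - 4*n + 4) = (n - 3)*(n - 2)*(n + 2)*(n - 2)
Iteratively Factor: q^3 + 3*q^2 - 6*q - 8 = (q + 4)*(q^2 - q - 2) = (q + 1)*(q + 4)*(q - 2)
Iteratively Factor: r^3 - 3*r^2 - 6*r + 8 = (r - 1)*(r^2 - 2*r - 8) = (r - 1)*(r + 2)*(r - 4)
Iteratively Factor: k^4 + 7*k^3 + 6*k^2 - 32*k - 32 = (k + 4)*(k^3 + 3*k^2 - 6*k - 8) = (k + 1)*(k + 4)*(k^2 + 2*k - 8) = (k + 1)*(k + 4)^2*(k - 2)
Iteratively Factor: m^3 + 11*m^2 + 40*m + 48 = (m + 3)*(m^2 + 8*m + 16) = (m + 3)*(m + 4)*(m + 4)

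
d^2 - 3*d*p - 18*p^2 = (d - 6*p)*(d + 3*p)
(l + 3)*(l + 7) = l^2 + 10*l + 21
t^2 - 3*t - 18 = (t - 6)*(t + 3)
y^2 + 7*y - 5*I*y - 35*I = (y + 7)*(y - 5*I)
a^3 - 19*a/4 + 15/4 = (a - 3/2)*(a - 1)*(a + 5/2)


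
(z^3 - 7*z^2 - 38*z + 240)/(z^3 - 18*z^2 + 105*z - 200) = (z + 6)/(z - 5)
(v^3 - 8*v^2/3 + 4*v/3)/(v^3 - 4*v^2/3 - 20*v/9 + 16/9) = 3*v/(3*v + 4)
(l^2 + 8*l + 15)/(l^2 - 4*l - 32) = (l^2 + 8*l + 15)/(l^2 - 4*l - 32)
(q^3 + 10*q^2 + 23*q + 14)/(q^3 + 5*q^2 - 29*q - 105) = (q^2 + 3*q + 2)/(q^2 - 2*q - 15)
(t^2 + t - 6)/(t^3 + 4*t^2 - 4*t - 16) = (t + 3)/(t^2 + 6*t + 8)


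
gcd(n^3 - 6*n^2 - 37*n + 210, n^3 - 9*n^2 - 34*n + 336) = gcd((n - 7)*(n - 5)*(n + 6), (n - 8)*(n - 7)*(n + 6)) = n^2 - n - 42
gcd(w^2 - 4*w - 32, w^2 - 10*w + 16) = w - 8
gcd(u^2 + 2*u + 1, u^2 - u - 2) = u + 1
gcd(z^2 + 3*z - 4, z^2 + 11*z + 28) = z + 4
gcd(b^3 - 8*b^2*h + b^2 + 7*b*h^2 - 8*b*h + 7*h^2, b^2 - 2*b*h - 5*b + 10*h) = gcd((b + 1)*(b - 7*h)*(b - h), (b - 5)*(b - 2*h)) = 1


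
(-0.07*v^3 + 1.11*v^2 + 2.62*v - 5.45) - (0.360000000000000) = -0.07*v^3 + 1.11*v^2 + 2.62*v - 5.81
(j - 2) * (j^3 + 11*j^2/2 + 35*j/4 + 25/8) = j^4 + 7*j^3/2 - 9*j^2/4 - 115*j/8 - 25/4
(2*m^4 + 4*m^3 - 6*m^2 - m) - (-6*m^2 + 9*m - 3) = 2*m^4 + 4*m^3 - 10*m + 3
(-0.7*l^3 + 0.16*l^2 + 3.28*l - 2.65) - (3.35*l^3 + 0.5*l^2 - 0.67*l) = -4.05*l^3 - 0.34*l^2 + 3.95*l - 2.65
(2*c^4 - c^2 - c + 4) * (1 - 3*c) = -6*c^5 + 2*c^4 + 3*c^3 + 2*c^2 - 13*c + 4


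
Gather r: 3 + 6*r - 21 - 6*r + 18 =0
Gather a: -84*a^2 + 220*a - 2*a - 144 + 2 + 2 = -84*a^2 + 218*a - 140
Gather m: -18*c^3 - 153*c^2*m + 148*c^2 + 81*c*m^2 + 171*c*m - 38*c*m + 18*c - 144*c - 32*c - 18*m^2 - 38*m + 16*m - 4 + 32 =-18*c^3 + 148*c^2 - 158*c + m^2*(81*c - 18) + m*(-153*c^2 + 133*c - 22) + 28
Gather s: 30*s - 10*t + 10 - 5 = 30*s - 10*t + 5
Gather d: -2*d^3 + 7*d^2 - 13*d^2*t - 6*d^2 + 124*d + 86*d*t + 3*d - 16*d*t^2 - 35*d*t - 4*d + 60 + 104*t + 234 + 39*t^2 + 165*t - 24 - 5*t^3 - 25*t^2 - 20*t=-2*d^3 + d^2*(1 - 13*t) + d*(-16*t^2 + 51*t + 123) - 5*t^3 + 14*t^2 + 249*t + 270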